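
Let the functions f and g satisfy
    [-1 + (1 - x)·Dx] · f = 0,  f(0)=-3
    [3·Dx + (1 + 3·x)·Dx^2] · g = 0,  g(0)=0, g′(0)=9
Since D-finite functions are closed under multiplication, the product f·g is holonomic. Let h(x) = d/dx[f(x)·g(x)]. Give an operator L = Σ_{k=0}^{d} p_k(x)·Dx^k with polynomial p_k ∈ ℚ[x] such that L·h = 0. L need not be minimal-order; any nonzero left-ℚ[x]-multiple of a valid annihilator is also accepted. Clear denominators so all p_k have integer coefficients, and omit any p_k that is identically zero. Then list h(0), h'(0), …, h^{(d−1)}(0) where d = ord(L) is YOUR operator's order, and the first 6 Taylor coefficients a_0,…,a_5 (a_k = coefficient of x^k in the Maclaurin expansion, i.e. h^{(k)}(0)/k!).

L = 12 + (-3 + 15·x)·Dx + (-1 - 2·x + 3·x^2)·Dx^2  (order 2).
h: a_k = -27, 27, -405/2, 459, -6453/4, 46251/10, …
ICs: h(0) = -27, h′(0) = 27.

f: a_k = -3, -3, -3, -3, -3, -3, …
g: a_k = 0, 9, -27/2, 27, -243/4, 729/5, …
Product ⇒ symmetric product L₀, ord ≤ 2.
h₀' ⇒ L via d/dx closure of L₀.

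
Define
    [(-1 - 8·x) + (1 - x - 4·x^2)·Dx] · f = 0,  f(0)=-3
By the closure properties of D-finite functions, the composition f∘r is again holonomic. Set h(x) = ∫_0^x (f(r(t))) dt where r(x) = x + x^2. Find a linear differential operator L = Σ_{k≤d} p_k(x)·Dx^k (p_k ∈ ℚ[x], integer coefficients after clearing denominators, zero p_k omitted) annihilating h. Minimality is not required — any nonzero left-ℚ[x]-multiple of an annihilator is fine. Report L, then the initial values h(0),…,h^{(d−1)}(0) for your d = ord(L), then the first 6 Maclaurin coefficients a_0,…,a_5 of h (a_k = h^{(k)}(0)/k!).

f: a_k = -3, -3, -15, -27, -87, -195, …
f∘r: x↦r, Dx↦Dx/r' in L_f ⇒ L₀.
∫: right-multiply L₀ by Dx.
L = (1 + 10·x + 24·x^2 + 16·x^3)·Dx + (-1 + x + 5·x^2 + 8·x^3 + 4·x^4)·Dx^2  (order 2).
h: a_k = 0, -3, -3/2, -6, -57/4, -183/5, …
ICs: h(0) = 0, h′(0) = -3.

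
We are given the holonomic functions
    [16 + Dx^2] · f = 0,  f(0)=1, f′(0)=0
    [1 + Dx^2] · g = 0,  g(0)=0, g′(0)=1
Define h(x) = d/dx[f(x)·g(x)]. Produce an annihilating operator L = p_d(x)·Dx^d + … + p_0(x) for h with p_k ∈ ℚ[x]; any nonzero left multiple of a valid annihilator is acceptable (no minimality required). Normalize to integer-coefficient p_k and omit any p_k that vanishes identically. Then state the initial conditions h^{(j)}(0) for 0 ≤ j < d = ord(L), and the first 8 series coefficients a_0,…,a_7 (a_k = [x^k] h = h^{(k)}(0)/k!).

L = 225 + 34·Dx^2 + Dx^4  (order 4).
h: a_k = 1, 0, -49/2, 0, 1441/24, 0, -37969/720, 0, …
ICs: h(0) = 1, h′(0) = 0, h′′(0) = -49, h′′′(0) = 0.

f: a_k = 1, 0, -8, 0, 32/3, 0, -256/45, 0, …
g: a_k = 0, 1, 0, -1/6, 0, 1/120, 0, -1/5040, …
f·g: L₀ = L_f ⊗_s L_g, ord ≤ 2·2.
h₀' ⇒ L via d/dx closure of L₀.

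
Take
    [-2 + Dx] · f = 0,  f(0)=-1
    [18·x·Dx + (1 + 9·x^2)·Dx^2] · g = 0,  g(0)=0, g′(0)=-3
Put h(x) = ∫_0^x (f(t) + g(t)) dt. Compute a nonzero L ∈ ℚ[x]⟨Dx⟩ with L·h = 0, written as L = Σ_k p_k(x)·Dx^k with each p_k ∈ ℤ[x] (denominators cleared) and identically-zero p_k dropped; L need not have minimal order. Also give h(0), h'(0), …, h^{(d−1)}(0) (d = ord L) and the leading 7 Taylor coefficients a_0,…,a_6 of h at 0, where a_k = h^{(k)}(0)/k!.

L = (18 - 36·x - 486·x^2 - 324·x^3)·Dx^2 + (-11 + 207·x^2 - 162·x^4)·Dx^3 + (1 + 9·x + 18·x^2 + 81·x^3 + 81·x^4)·Dx^4  (order 4).
h: a_k = 0, -1, -5/2, -2/3, 23/12, -2/15, -733/90, …
ICs: h(0) = 0, h′(0) = -1, h′′(0) = -5, h′′′(0) = -4.

f: a_k = -1, -2, -2, -4/3, -2/3, -4/15, -4/45, …
g: a_k = 0, -3, 0, 9, 0, -243/5, 0, …
Sum ⇒ L₀ = lclm(L_f,L_g) in ℚ(x)⟨Dx⟩.
h=∫₀ˣh₀: take L = L₀·Dx.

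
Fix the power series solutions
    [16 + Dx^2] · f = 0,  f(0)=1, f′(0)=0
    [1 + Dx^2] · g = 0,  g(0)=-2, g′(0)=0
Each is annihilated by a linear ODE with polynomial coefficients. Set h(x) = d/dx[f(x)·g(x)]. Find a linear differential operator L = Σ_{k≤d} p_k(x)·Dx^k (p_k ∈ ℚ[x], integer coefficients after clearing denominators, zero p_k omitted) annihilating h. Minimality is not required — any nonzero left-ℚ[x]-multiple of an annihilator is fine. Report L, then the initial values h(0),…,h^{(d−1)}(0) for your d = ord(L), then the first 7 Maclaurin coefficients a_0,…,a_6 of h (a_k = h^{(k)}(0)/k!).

f: a_k = 1, 0, -8, 0, 32/3, 0, -256/45, …
g: a_k = -2, 0, 1, 0, -1/12, 0, 1/360, …
Product ⇒ symmetric product L₀, ord ≤ 4.
h=h₀': d/dx-closure on L₀ ⇒ L.
L = 225 + 34·Dx^2 + Dx^4  (order 4).
h: a_k = 0, 34, 0, -353/3, 0, 8177/60, 0, …
ICs: h(0) = 0, h′(0) = 34, h′′(0) = 0, h′′′(0) = -706.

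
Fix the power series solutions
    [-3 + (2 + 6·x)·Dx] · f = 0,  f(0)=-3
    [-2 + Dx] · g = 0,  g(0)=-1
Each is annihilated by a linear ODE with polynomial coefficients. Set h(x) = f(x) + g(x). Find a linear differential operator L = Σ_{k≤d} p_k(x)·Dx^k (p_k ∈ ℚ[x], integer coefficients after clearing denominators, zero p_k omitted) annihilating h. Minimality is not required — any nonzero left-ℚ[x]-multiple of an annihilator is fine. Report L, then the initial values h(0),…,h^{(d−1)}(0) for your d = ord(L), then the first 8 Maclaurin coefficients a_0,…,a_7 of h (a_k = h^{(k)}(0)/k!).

f: a_k = -3, -9/2, 27/8, -81/16, 1215/128, -5103/256, 45927/1024, -216513/2048, …
g: a_k = -1, -2, -2, -4/3, -2/3, -4/15, -4/45, -8/315, …
Weyl lclm of L_f,L_g ⇒ L₀ (ord ≤ 2).
L = (42 + 72·x) + (-25 - 96·x - 144·x^2)·Dx + (2 + 30·x + 72·x^2)·Dx^2  (order 2).
h: a_k = -4, -13/2, 11/8, -307/48, 3389/384, -77569/3840, 2062619/46080, -68217979/645120, …
ICs: h(0) = -4, h′(0) = -13/2.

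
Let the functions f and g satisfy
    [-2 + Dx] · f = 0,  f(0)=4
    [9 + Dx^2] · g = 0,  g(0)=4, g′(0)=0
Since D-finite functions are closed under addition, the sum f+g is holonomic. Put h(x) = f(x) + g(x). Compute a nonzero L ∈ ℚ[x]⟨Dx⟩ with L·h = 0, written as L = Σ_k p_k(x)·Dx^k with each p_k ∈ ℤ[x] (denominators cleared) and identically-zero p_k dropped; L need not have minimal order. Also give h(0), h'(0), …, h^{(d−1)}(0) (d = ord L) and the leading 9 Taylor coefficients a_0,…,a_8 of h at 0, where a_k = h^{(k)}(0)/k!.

f: a_k = 4, 8, 8, 16/3, 8/3, 16/15, 16/45, 32/315, 8/315, …
g: a_k = 4, 0, -18, 0, 27/2, 0, -81/20, 0, 729/1120, …
f+g: L₀ = lclm(L_f,L_g), ord ≤ 1+2.
L = -18 + 9·Dx - 2·Dx^2 + Dx^3  (order 3).
h: a_k = 8, 8, -10, 16/3, 97/6, 16/15, -133/36, 32/315, 6817/10080, …
ICs: h(0) = 8, h′(0) = 8, h′′(0) = -20.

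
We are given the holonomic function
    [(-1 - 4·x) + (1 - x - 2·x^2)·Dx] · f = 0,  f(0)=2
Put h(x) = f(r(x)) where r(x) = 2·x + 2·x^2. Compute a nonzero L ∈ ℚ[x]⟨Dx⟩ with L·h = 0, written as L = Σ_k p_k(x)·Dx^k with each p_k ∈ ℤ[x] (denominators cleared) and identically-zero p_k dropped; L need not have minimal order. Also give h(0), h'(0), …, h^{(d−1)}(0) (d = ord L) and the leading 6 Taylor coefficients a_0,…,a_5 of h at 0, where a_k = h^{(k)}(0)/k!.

L = (2 + 20·x + 48·x^2 + 32·x^3) + (-1 + 2·x + 10·x^2 + 16·x^3 + 8·x^4)·Dx  (order 1).
h: a_k = 2, 4, 28, 128, 616, 2992, …
ICs: h(0) = 2.

f: a_k = 2, 2, 6, 10, 22, 42, …
f∘r: x↦r, Dx↦Dx/r' in L_f ⇒ L₀.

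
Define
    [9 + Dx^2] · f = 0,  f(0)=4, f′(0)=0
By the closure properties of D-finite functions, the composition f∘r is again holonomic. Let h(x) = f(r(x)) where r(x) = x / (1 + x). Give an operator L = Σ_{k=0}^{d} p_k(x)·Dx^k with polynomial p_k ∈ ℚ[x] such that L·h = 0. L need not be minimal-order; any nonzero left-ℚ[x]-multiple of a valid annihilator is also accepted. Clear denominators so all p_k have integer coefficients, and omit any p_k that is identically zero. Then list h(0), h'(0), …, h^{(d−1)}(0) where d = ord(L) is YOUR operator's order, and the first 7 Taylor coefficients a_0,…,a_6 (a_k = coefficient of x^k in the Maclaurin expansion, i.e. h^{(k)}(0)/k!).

L = 9 + (2 + 6·x + 6·x^2 + 2·x^3)·Dx + (1 + 4·x + 6·x^2 + 4·x^3 + x^4)·Dx^2  (order 2).
h: a_k = 4, 0, -18, 36, -81/2, 18, 819/20, …
ICs: h(0) = 4, h′(0) = 0.

f: a_k = 4, 0, -18, 0, 27/2, 0, -81/20, …
h₀=f(r): pull back L_f along r ⇒ L₀.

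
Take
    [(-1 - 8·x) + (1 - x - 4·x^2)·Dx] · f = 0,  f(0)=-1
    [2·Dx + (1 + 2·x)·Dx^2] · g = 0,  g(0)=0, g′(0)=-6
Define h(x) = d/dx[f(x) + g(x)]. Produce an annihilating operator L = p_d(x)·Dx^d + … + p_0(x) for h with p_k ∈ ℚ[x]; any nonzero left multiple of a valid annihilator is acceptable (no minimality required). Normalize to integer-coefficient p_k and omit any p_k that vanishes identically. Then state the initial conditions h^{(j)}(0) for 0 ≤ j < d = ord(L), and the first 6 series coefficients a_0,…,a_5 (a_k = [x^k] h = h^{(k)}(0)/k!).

f: a_k = -1, -1, -5, -9, -29, -65, …
g: a_k = 0, -6, 6, -8, 12, -96/5, …
Sum ⇒ L₀ = lclm(L_f,L_g) in ℚ(x)⟨Dx⟩.
Differentiate: ansatz ord ≤ ord L₀ ⇒ L.
L = (94 + 644·x + 1664·x^2 + 1920·x^3 + 1536·x^4) + (23 + 324·x + 1448·x^2 + 3072·x^3 + 3904·x^4 + 2560·x^5)·Dx + (-6 - 35·x - 53·x^2 + 98·x^3 + 528·x^4 + 864·x^5 + 512·x^6)·Dx^2  (order 2).
h: a_k = -7, 2, -51, -68, -421, -894, …
ICs: h(0) = -7, h′(0) = 2.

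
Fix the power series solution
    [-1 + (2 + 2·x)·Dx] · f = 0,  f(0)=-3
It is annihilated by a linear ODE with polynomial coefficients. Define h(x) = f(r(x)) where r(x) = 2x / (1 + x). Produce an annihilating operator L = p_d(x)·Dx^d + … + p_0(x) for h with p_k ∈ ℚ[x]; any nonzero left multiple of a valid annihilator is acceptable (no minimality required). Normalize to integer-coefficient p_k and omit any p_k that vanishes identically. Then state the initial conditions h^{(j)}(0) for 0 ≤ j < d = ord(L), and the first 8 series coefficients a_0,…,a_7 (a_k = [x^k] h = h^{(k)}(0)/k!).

L = -1 + (1 + 4·x + 3·x^2)·Dx  (order 1).
h: a_k = -3, -3, 9/2, -15/2, 111/8, -225/8, 981/16, -2259/16, …
ICs: h(0) = -3.

f: a_k = -3, -3/2, 3/8, -3/16, 15/128, -21/256, 63/1024, -99/2048, …
f∘r: x↦r, Dx↦Dx/r' in L_f ⇒ L₀.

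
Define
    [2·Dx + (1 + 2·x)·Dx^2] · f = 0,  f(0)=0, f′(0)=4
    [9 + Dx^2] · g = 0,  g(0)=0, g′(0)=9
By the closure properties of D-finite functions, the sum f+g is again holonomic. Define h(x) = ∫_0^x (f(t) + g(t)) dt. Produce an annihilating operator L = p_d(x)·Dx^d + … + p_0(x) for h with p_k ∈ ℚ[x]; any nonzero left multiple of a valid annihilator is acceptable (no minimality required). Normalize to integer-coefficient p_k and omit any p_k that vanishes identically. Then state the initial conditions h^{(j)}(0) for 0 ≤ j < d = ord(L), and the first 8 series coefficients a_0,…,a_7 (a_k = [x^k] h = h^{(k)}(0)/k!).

f: a_k = 0, 4, -4, 16/3, -8, 64/5, -64/3, 256/7, …
g: a_k = 0, 9, 0, -27/2, 0, 243/40, 0, -729/560, …
h₀=f+g: left-lcm gives L₀, ord ≤ 4.
∫: right-multiply L₀ by Dx.
L = (594 + 648·x + 648·x^2)·Dx^2 + (153 + 630·x + 972·x^2 + 648·x^3)·Dx^3 + (66 + 72·x + 72·x^2)·Dx^4 + (17 + 70·x + 108·x^2 + 72·x^3)·Dx^5  (order 5).
h: a_k = 0, 0, 13/2, -4/3, -49/24, -8/5, 151/48, -64/21, …
ICs: h(0) = 0, h′(0) = 0, h′′(0) = 13, h′′′(0) = -8, h′′′′(0) = -49.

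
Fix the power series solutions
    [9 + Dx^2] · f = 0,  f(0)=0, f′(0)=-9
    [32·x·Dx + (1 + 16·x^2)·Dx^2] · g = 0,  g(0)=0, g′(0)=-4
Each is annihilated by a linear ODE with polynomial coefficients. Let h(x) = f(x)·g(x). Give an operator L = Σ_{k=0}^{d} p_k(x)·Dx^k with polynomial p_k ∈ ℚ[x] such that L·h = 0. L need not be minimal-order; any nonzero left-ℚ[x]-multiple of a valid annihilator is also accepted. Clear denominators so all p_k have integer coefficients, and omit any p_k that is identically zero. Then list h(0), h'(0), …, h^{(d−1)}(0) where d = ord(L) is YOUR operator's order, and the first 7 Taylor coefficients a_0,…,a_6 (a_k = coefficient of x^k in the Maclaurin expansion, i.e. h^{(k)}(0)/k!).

L = (16425 + 696384·x^2 + 2778624·x^4 + 11943936·x^6 + 47775744·x^8) + (23616·x + 543744·x^3 + 3981312·x^5 + 21233664·x^7)·Dx + (2050 + 87168·x^2 + 470016·x^4 + 2654208·x^6 + 10616832·x^8)·Dx^2 + (2624·x + 60416·x^3 + 442368·x^5 + 2359296·x^7)·Dx^3 + (25 + 1088·x^2 + 17920·x^4 + 147456·x^6 + 589824·x^8)·Dx^4  (order 4).
h: a_k = 0, 0, 36, 0, -246, 0, 4311/2, …
ICs: h(0) = 0, h′(0) = 0, h′′(0) = 72, h′′′(0) = 0.

f: a_k = 0, -9, 0, 27/2, 0, -243/40, 0, …
g: a_k = 0, -4, 0, 64/3, 0, -1024/5, 0, …
Sym-product of L_f,L_g gives L₀ (≤ ord 4).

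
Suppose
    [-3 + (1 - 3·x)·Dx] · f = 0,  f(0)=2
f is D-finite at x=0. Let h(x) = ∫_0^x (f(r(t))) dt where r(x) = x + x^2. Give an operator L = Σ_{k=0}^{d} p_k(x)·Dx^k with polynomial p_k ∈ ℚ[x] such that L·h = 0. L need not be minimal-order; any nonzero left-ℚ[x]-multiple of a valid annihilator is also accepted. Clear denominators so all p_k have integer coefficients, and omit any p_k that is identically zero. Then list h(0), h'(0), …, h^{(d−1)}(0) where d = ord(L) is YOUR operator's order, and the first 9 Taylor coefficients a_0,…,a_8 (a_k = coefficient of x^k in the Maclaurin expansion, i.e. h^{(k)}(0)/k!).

f: a_k = 2, 6, 18, 54, 162, 486, 1458, 4374, 13122, …
Substitute x→r, Dx→(1/r')Dx; clear ⇒ L₀.
∫: right-multiply L₀ by Dx.
L = (3 + 6·x)·Dx + (-1 + 3·x + 3·x^2)·Dx^2  (order 2).
h: a_k = 0, 2, 3, 8, 45/2, 342/5, 216, 702, 9315/4, …
ICs: h(0) = 0, h′(0) = 2.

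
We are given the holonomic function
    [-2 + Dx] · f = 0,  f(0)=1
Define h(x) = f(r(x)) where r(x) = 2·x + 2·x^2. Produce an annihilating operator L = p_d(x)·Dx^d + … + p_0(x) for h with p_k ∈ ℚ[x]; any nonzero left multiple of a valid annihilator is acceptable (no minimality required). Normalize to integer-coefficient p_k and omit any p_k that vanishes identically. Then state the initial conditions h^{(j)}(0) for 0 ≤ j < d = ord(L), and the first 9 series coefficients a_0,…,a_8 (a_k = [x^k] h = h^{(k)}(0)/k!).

f: a_k = 1, 2, 2, 4/3, 2/3, 4/15, 4/45, 8/315, 2/315, …
Substitute x→r, Dx→(1/r')Dx; clear ⇒ L₀.
L = (-4 - 8·x) + Dx  (order 1).
h: a_k = 1, 4, 12, 80/3, 152/3, 416/5, 5536/45, 52096/315, 1440/7, …
ICs: h(0) = 1.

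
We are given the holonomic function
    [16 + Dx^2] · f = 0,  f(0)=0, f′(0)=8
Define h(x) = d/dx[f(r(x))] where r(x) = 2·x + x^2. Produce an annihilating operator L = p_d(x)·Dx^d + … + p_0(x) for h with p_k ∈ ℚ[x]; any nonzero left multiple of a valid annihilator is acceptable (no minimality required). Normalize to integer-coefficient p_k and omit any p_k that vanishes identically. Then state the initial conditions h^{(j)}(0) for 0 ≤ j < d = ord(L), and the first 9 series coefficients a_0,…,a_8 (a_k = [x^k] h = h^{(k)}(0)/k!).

L = (67 + 256·x + 384·x^2 + 256·x^3 + 64·x^4) + (-3 - 3·x)·Dx + (1 + 2·x + x^2)·Dx^2  (order 2).
h: a_k = 16, 16, -512, -1024, 6272/3, 8064, 167936/45, -802816/45, -9805312/315, …
ICs: h(0) = 16, h′(0) = 16.

f: a_k = 0, 8, 0, -64/3, 0, 256/15, 0, -2048/315, 0, …
L₀ from L_f via x↦r, Dx↦r'^{-1}Dx.
h₀' ⇒ L via d/dx closure of L₀.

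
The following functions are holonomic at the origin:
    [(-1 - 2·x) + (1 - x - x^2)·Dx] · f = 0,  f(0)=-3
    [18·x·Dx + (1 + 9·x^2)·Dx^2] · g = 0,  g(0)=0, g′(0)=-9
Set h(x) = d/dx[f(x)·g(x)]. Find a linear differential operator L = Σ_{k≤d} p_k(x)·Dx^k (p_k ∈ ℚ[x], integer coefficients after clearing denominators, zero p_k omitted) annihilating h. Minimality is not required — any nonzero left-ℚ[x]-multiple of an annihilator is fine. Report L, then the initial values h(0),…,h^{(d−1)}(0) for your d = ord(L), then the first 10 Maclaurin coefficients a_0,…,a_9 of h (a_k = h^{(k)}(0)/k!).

L = (-30 + 1134·x^2 + 1944·x^3 + 2916·x^4) + (12 + 42·x - 108·x^2 + 198·x^3 + 1944·x^4 + 1944·x^5)·Dx + (-1 - 8·x - 26·x^2 - 36·x^3 - 126·x^4 + 324·x^5 + 243·x^6)·Dx^2  (order 2).
h: a_k = 27, 54, -81, 0, 2052, 12312/5, -69687/5, -442584/35, 1015011/7, 1017144/7, …
ICs: h(0) = 27, h′(0) = 54.

f: a_k = -3, -3, -6, -9, -15, -24, -39, -63, -102, -165, …
g: a_k = 0, -9, 0, 27, 0, -729/5, 0, 6561/7, 0, -6561, …
L₀ := L_f ⊗_s L_g (sym. prod.), ord ≤ 2.
h=h₀': d/dx-closure on L₀ ⇒ L.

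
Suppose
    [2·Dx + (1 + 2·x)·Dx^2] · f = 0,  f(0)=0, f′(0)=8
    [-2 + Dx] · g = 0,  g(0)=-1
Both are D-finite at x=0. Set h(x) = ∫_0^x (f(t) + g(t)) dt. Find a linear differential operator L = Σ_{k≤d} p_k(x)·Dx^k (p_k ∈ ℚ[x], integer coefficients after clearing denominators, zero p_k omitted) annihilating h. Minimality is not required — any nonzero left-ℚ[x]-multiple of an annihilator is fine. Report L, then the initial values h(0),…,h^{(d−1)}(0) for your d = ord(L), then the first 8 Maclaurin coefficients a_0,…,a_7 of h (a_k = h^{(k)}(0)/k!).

L = (-6 - 4·x)·Dx^2 + (1 - 4·x - 4·x^2)·Dx^3 + (1 + 3·x + 2·x^2)·Dx^4  (order 4).
h: a_k = 0, -1, 3, -10/3, 7/3, -10/3, 38/9, -1924/315, …
ICs: h(0) = 0, h′(0) = -1, h′′(0) = 6, h′′′(0) = -20.

f: a_k = 0, 8, -8, 32/3, -16, 128/5, -128/3, 512/7, …
g: a_k = -1, -2, -2, -4/3, -2/3, -4/15, -4/45, -8/315, …
f+g: L₀ = lclm(L_f,L_g), ord ≤ 2+1.
h=∫h₀ ⇒ L = L₀·Dx.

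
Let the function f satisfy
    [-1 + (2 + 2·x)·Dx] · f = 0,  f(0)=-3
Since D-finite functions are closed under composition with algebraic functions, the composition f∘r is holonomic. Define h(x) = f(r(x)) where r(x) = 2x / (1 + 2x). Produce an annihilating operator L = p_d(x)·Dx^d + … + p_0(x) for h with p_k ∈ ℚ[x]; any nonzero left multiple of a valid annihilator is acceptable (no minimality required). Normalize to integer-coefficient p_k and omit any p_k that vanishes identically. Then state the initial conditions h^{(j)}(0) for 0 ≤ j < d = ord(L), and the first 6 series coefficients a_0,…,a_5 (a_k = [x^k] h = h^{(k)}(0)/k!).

f: a_k = -3, -3/2, 3/8, -3/16, 15/128, -21/256, …
Substitute x→r, Dx→(1/r')Dx; clear ⇒ L₀.
L = -1 + (1 + 6·x + 8·x^2)·Dx  (order 1).
h: a_k = -3, -3, 15/2, -39/2, 423/8, -1197/8, …
ICs: h(0) = -3.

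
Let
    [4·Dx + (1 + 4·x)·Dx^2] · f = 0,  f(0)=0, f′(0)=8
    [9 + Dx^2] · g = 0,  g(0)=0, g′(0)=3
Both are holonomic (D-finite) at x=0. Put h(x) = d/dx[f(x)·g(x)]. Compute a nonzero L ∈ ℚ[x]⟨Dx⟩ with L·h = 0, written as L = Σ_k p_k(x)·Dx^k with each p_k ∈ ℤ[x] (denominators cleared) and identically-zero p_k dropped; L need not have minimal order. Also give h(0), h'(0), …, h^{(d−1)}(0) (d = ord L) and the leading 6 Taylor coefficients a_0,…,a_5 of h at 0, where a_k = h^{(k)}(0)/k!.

L = (-153603 - 635688·x - 3184272·x^2 - 4292352·x^3 + 12503808·x^4 + 40310784·x^5 + 26873856·x^6) + (-47736 - 304992·x - 311040·x^2 + 2073600·x^3 + 7464960·x^4 + 5971968·x^5)·Dx + (-19110 - 88272·x - 352800·x^2 + 41472·x^3 + 3773952·x^4 + 8957952·x^5 + 5971968·x^6)·Dx^2 + (-5304 - 33888·x - 34560·x^2 + 230400·x^3 + 829440·x^4 + 663552·x^5)·Dx^3 + (-227 - 1960·x + 112·x^2 + 57600·x^3 + 264960·x^4 + 497664·x^5 + 331776·x^6)·Dx^4  (order 4).
h: a_k = 0, 48, -144, 368, -1560, 6318, …
ICs: h(0) = 0, h′(0) = 48, h′′(0) = -288, h′′′(0) = 2208.

f: a_k = 0, 8, -16, 128/3, -128, 2048/5, …
g: a_k = 0, 3, 0, -9/2, 0, 81/40, …
L₀ := L_f ⊗_s L_g (sym. prod.), ord ≤ 4.
h=h₀': d/dx-closure on L₀ ⇒ L.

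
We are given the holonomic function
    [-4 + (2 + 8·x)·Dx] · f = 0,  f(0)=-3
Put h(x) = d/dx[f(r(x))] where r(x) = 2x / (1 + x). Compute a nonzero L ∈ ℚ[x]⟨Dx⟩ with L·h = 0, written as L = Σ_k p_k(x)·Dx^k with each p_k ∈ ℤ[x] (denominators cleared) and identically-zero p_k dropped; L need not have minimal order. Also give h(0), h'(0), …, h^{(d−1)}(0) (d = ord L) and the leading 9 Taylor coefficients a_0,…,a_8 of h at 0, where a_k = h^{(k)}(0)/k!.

f: a_k = -3, -6, 6, -12, 30, -84, 252, -792, 2574, …
Change of var in L_f (x↦r) gives L₀.
h=h₀': d/dx-closure on L₀ ⇒ L.
L = (-6 - 18·x) + (-1 - 10·x - 9·x^2)·Dx  (order 1).
h: a_k = -12, 72, -468, 3408, -26460, 212760, -1747620, 14562720, -122617260, …
ICs: h(0) = -12.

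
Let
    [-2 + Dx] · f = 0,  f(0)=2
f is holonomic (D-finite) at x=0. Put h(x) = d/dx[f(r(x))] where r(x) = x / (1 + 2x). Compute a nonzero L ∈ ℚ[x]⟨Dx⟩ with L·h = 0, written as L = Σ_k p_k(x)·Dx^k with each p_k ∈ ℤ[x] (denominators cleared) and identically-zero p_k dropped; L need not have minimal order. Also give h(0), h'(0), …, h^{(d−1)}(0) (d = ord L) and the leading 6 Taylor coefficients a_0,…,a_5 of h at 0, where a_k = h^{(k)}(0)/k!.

f: a_k = 2, 4, 4, 8/3, 4/3, 8/15, …
f∘r: x↦r, Dx↦Dx/r' in L_f ⇒ L₀.
Derive L from L₀ (diff closure).
L = (-2 - 8·x) + (-1 - 4·x - 4·x^2)·Dx  (order 1).
h: a_k = 4, -8, 8, 16/3, -152/3, 2416/15, …
ICs: h(0) = 4.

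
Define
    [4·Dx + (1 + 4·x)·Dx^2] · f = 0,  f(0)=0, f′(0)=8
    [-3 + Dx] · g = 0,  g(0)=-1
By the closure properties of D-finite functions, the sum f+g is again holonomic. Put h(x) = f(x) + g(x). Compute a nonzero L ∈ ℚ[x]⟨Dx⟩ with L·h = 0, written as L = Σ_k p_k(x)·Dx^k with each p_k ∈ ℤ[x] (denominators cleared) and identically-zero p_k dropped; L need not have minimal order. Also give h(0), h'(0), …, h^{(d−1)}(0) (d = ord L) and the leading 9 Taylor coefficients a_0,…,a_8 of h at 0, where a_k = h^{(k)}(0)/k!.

L = (-132 - 144·x)·Dx + (23 - 72·x - 144·x^2)·Dx^2 + (7 + 40·x + 48·x^2)·Dx^3  (order 3).
h: a_k = -1, 5, -41/2, 229/6, -1051/8, 16303/40, -327923/240, 2621197/560, -73401049/4480, …
ICs: h(0) = -1, h′(0) = 5, h′′(0) = -41.

f: a_k = 0, 8, -16, 128/3, -128, 2048/5, -4096/3, 32768/7, -16384, …
g: a_k = -1, -3, -9/2, -9/2, -27/8, -81/40, -81/80, -243/560, -729/4480, …
L₀ := lclm(L_f,L_g); ord L₀ ≤ 2+1.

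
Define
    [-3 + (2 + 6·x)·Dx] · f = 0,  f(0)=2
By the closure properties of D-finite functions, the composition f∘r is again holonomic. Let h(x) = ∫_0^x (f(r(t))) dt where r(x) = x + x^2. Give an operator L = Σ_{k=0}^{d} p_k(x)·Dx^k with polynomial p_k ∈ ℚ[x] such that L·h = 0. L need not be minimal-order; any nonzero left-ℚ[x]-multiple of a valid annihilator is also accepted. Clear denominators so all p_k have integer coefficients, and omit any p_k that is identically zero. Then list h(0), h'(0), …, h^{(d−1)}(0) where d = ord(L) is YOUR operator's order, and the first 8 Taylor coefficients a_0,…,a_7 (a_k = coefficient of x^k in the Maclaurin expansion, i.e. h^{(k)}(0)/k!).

L = (-3 - 6·x)·Dx + (2 + 6·x + 6·x^2)·Dx^2  (order 2).
h: a_k = 0, 2, 3/2, 1/4, -9/32, 99/320, -81/256, 999/3584, …
ICs: h(0) = 0, h′(0) = 2.

f: a_k = 2, 3, -9/4, 27/8, -405/64, 1701/128, -15309/512, 72171/1024, …
L₀ from L_f via x↦r, Dx↦r'^{-1}Dx.
h=∫₀ˣh₀: take L = L₀·Dx.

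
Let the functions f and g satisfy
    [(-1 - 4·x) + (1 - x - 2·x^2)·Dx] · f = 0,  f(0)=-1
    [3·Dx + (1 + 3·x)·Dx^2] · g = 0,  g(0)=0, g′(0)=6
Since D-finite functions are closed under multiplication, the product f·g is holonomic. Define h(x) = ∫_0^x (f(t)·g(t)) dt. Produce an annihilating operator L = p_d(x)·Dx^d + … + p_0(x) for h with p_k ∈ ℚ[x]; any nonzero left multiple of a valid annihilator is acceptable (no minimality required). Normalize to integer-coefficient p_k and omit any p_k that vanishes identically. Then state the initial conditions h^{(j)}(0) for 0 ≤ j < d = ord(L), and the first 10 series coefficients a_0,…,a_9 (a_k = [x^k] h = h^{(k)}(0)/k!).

f: a_k = -1, -1, -3, -5, -11, -21, -43, -85, -171, -341, …
g: a_k = 0, 6, -9, 18, -81/2, 486/5, -243, 4374/7, -6561/4, 4374, …
h₀=f·g: eliminate ⇒ L₀, order ≤ 1·2.
h=∫₀ˣh₀: take L = L₀·Dx.
L = (7 + 24·x)·Dx + (-1 + 17·x + 30·x^2)·Dx^2 + (-1 - 2·x + 5·x^2 + 6·x^3)·Dx^3  (order 3).
h: a_k = 0, 0, -3, 1, -27/4, 39/10, -439/20, 1503/70, -51657/560, 11227/84, …
ICs: h(0) = 0, h′(0) = 0, h′′(0) = -6.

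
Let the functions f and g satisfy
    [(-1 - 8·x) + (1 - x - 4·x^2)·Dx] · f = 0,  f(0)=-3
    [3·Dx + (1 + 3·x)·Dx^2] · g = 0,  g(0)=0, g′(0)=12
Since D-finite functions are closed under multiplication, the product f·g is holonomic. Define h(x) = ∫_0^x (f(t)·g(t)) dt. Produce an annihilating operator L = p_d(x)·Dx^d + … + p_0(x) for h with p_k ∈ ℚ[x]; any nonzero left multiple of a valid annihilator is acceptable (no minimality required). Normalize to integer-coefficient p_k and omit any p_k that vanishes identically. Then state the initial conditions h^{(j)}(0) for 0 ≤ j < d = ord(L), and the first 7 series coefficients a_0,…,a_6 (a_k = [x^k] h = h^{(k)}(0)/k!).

f: a_k = -3, -3, -15, -27, -87, -195, -543, …
g: a_k = 0, 12, -18, 36, -81, 972/5, -486, …
f·g: L₀ = L_f ⊗_s L_g, ord ≤ 1·2.
h=∫₀ˣh₀: take L = L₀·Dx.
L = (11 + 48·x)·Dx + (-1 + 25·x + 60·x^2)·Dx^2 + (-1 - 2·x + 7·x^2 + 12·x^3)·Dx^3  (order 3).
h: a_k = 0, 0, -18, 6, -117/2, 81/5, -2397/10, …
ICs: h(0) = 0, h′(0) = 0, h′′(0) = -36.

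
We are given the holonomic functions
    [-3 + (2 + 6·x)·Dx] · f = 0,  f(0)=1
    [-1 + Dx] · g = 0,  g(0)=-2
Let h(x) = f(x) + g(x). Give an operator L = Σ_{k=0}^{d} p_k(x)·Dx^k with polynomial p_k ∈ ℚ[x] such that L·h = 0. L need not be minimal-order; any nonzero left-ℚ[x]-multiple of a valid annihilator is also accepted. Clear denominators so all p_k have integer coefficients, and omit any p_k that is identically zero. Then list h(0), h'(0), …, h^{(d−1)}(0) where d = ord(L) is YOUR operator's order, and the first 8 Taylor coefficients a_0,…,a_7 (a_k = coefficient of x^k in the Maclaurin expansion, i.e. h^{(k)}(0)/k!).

L = (15 + 18·x) + (-13 - 24·x - 36·x^2)·Dx + (-2 + 6·x + 36·x^2)·Dx^2  (order 2).
h: a_k = -1, -1/2, -17/8, 65/48, -1247/384, 25451/3840, -689033/46080, 22733609/645120, …
ICs: h(0) = -1, h′(0) = -1/2.

f: a_k = 1, 3/2, -9/8, 27/16, -405/128, 1701/256, -15309/1024, 72171/2048, …
g: a_k = -2, -2, -1, -1/3, -1/12, -1/60, -1/360, -1/2520, …
f+g: L₀ = lclm(L_f,L_g), ord ≤ 1+1.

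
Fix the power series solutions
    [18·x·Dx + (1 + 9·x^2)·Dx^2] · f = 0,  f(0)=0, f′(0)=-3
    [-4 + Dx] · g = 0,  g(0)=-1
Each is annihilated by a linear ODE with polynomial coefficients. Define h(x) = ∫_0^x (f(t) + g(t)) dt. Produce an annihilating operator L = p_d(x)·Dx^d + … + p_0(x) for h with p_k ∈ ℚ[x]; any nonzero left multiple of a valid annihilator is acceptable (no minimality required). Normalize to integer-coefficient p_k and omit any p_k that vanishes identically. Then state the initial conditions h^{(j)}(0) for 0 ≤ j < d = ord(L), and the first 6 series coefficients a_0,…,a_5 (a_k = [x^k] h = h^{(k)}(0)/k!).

L = (36 - 144·x - 972·x^2 - 1296·x^3)·Dx^2 + (-17 + 99·x^2 - 648·x^4)·Dx^3 + (2 + 9·x + 36·x^2 + 81·x^3 + 162·x^4)·Dx^4  (order 4).
h: a_k = 0, -1, -7/2, -8/3, -5/12, -32/15, …
ICs: h(0) = 0, h′(0) = -1, h′′(0) = -7, h′′′(0) = -16.

f: a_k = 0, -3, 0, 9, 0, -243/5, …
g: a_k = -1, -4, -8, -32/3, -32/3, -128/15, …
L₀ := lclm(L_f,L_g); ord L₀ ≤ 2+1.
h=∫₀ˣh₀: take L = L₀·Dx.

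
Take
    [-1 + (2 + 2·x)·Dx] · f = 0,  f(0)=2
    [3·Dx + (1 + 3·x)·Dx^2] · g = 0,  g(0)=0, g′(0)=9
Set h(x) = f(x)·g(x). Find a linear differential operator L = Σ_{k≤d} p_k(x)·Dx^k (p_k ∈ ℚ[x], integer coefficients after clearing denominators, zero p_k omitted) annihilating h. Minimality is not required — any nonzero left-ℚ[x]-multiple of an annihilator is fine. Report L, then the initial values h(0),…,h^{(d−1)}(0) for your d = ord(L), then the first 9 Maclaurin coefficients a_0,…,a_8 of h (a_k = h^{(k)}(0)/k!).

f: a_k = 2, 1, -1/4, 1/8, -5/64, 7/128, -21/512, 33/1024, -429/16384, …
g: a_k = 0, 9, -27/2, 27, -243/4, 729/5, -729/2, 6561/7, -19683/8, …
L₀ := L_f ⊗_s L_g (sym. prod.), ord ≤ 2.
L = (-3 + 3·x) + (8 + 8·x)·Dx + (4 + 20·x + 28·x^2 + 12·x^3)·Dx^2  (order 2).
h: a_k = 0, 18, -18, 153/4, -90, 70947/320, -180189/320, 26213571/17920, -34648749/8960, …
ICs: h(0) = 0, h′(0) = 18.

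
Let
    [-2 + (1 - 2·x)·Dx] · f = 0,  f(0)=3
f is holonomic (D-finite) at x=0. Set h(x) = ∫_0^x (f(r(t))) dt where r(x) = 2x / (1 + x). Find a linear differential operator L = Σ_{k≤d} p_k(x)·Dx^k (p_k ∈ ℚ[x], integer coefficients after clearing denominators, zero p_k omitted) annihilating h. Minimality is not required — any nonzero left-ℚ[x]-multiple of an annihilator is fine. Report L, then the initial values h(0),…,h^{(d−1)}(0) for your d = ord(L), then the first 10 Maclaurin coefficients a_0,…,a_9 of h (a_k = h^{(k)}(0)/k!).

f: a_k = 3, 6, 12, 24, 48, 96, 192, 384, 768, 1536, …
Change of var in L_f (x↦r) gives L₀.
∫: right-multiply L₀ by Dx.
L = 4·Dx + (-1 + 2·x + 3·x^2)·Dx^2  (order 2).
h: a_k = 0, 3, 6, 12, 27, 324/5, 162, 2916/7, 2187/2, 2916, …
ICs: h(0) = 0, h′(0) = 3.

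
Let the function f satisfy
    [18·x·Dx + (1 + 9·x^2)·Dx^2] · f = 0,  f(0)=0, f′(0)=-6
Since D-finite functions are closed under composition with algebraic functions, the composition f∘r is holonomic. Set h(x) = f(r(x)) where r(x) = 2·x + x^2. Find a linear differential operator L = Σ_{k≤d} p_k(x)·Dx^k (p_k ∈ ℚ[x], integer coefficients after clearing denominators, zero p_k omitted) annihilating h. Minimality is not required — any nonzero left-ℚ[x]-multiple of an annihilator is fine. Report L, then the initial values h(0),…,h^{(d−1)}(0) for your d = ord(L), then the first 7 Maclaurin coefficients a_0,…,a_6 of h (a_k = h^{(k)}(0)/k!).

f: a_k = 0, -6, 0, 18, 0, -486/5, 0, …
Substitute x→r, Dx→(1/r')Dx; clear ⇒ L₀.
L = (-1 + 72·x + 144·x^2 + 108·x^3 + 27·x^4)·Dx + (1 + x + 36·x^2 + 72·x^3 + 45·x^4 + 9·x^5)·Dx^2  (order 2).
h: a_k = 0, -12, -6, 144, 216, -15012/5, -7758, …
ICs: h(0) = 0, h′(0) = -12.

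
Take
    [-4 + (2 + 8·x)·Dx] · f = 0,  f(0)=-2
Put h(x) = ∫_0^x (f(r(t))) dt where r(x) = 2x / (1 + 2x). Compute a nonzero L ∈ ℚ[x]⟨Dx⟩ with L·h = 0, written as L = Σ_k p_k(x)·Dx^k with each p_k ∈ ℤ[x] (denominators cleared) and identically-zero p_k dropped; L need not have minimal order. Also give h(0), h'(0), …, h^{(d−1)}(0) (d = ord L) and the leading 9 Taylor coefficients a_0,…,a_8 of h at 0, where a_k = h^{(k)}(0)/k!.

L = -4·Dx + (1 + 12·x + 20·x^2)·Dx^2  (order 2).
h: a_k = 0, -2, -4, 32/3, -40, 192, -1088, 48128/7, -46784, …
ICs: h(0) = 0, h′(0) = -2.

f: a_k = -2, -4, 4, -8, 20, -56, 168, -528, 1716, …
Substitute x→r, Dx→(1/r')Dx; clear ⇒ L₀.
h=∫₀ˣh₀: take L = L₀·Dx.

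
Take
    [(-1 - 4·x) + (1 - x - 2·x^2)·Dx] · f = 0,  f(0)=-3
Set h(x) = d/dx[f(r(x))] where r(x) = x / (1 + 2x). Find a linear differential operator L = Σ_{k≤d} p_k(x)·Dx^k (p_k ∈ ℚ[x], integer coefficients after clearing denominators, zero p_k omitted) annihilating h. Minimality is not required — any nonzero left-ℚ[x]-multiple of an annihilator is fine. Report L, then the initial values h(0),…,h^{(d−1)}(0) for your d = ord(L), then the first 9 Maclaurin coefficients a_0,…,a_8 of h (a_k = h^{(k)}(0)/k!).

L = 2 + (-1 - 11·x - 36·x^2 - 36·x^3)·Dx  (order 1).
h: a_k = -3, -6, 27, -108, 405, -1458, 5103, -17496, 59049, …
ICs: h(0) = -3.

f: a_k = -3, -3, -9, -15, -33, -63, -129, -255, -513, …
h₀=f(r): pull back L_f along r ⇒ L₀.
Differentiate: ansatz ord ≤ ord L₀ ⇒ L.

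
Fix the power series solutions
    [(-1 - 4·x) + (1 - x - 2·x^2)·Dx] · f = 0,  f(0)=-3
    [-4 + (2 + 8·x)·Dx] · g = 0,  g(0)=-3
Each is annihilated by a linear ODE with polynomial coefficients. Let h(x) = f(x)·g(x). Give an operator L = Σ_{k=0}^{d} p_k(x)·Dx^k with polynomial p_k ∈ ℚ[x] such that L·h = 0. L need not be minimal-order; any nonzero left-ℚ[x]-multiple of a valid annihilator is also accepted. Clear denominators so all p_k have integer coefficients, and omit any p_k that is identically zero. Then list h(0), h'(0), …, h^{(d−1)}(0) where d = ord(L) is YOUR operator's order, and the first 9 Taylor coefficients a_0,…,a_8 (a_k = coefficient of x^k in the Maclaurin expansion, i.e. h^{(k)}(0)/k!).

L = (3 + 6·x + 12·x^2) + (-1 - 3·x + 6·x^2 + 8·x^3)·Dx  (order 1).
h: a_k = 9, 27, 27, 117, 81, 567, -27, 3483, -4293, …
ICs: h(0) = 9.

f: a_k = -3, -3, -9, -15, -33, -63, -129, -255, -513, …
g: a_k = -3, -6, 6, -12, 30, -84, 252, -792, 2574, …
f·g: L₀ = L_f ⊗_s L_g, ord ≤ 1·1.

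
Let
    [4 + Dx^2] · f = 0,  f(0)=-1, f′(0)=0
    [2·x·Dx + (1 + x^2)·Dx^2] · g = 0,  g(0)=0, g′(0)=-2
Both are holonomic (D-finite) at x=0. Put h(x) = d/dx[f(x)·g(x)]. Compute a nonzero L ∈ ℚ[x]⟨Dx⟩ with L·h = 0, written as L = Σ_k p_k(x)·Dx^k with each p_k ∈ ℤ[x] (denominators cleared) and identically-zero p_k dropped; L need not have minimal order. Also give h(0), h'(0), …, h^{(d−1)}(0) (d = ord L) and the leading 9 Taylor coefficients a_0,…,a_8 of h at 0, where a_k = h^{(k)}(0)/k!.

f: a_k = -1, 0, 2, 0, -2/3, 0, 4/45, 0, -2/315, …
g: a_k = 0, -2, 0, 2/3, 0, -2/5, 0, 2/7, 0, …
Product ⇒ symmetric product L₀, ord ≤ 4.
h₀' ⇒ L via d/dx closure of L₀.
L = (512 + 1824·x^2 + 2768·x^4 + 1920·x^6 + 912·x^8 + 320·x^10 + 64·x^12) + (248·x + 944·x^3 + 1240·x^5 + 800·x^7 + 320·x^9 + 64·x^11)·Dx + (168 + 652·x^2 + 1080·x^4 + 892·x^6 + 488·x^8 + 176·x^10 + 32·x^12)·Dx^2 + (62·x + 236·x^3 + 310·x^5 + 200·x^7 + 80·x^9 + 16·x^11)·Dx^3 + (10 + 49·x^2 + 97·x^4 + 103·x^6 + 65·x^8 + 24·x^10 + 4·x^12)·Dx^4  (order 4).
h: a_k = 2, 0, -14, 0, 46/3, 0, -538/45, 0, 214/21, …
ICs: h(0) = 2, h′(0) = 0, h′′(0) = -28, h′′′(0) = 0.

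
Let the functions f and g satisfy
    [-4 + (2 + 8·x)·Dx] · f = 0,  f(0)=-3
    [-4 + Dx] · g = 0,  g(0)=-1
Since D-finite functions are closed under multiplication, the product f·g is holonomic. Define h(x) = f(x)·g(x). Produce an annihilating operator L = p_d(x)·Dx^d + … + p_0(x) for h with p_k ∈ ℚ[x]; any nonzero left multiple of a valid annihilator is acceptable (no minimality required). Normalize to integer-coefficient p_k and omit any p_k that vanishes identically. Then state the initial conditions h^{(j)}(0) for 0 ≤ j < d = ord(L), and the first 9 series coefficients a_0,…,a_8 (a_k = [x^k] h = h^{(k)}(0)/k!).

L = (-6 - 16·x) + (1 + 4·x)·Dx  (order 1).
h: a_k = 3, 18, 42, 68, 66, 428/5, -356/15, 8984/35, -79102/105, …
ICs: h(0) = 3.

f: a_k = -3, -6, 6, -12, 30, -84, 252, -792, 2574, …
g: a_k = -1, -4, -8, -32/3, -32/3, -128/15, -256/45, -1024/315, -512/315, …
Product ⇒ symmetric product L₀, ord ≤ 1.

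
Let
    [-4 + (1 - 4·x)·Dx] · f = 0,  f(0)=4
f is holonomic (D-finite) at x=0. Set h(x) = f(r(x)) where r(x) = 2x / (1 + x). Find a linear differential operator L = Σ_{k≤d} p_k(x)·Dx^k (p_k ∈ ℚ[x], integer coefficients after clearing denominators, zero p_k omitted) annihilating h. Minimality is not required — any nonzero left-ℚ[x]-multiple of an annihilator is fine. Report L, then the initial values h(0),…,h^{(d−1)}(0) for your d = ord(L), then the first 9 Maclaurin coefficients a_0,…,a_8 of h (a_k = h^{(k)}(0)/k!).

f: a_k = 4, 16, 64, 256, 1024, 4096, 16384, 65536, 262144, …
Substitute x→r, Dx→(1/r')Dx; clear ⇒ L₀.
L = 8 + (-1 + 6·x + 7·x^2)·Dx  (order 1).
h: a_k = 4, 32, 224, 1568, 10976, 76832, 537824, 3764768, 26353376, …
ICs: h(0) = 4.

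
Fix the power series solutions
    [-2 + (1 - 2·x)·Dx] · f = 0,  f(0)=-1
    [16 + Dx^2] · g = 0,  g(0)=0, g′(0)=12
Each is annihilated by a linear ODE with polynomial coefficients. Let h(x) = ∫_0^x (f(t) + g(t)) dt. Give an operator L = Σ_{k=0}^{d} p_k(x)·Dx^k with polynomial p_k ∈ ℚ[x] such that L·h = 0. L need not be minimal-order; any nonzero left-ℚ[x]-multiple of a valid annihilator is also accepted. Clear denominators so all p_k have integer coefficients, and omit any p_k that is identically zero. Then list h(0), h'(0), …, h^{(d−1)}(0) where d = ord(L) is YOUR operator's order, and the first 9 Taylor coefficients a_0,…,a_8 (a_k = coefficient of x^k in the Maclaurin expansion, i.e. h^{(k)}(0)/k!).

f: a_k = -1, -2, -4, -8, -16, -32, -64, -128, -256, …
g: a_k = 0, 12, 0, -32, 0, 128/5, 0, -1024/105, 0, …
h₀=f+g: left-lcm gives L₀, ord ≤ 3.
h=∫h₀ ⇒ L = L₀·Dx.
L = (160 - 256·x + 256·x^2)·Dx + (-48 + 224·x - 384·x^2 + 256·x^3)·Dx^2 + (10 - 16·x + 16·x^2)·Dx^3 + (-3 + 14·x - 24·x^2 + 16·x^3)·Dx^4  (order 4).
h: a_k = 0, -1, 5, -4/3, -10, -16/5, -16/15, -64/7, -1808/105, …
ICs: h(0) = 0, h′(0) = -1, h′′(0) = 10, h′′′(0) = -8.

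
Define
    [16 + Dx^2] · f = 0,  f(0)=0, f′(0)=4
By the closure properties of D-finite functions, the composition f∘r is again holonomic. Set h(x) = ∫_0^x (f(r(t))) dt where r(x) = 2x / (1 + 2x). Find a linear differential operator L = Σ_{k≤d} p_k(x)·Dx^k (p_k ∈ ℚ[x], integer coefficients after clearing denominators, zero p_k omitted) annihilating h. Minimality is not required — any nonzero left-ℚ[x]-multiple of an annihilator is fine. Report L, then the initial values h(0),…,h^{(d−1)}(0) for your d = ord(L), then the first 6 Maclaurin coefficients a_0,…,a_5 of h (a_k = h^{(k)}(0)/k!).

L = 64·Dx + (4 + 24·x + 48·x^2 + 32·x^3)·Dx^2 + (1 + 8·x + 24·x^2 + 32·x^3 + 16·x^4)·Dx^3  (order 3).
h: a_k = 0, 0, 4, -16/3, -40/3, 448/5, …
ICs: h(0) = 0, h′(0) = 0, h′′(0) = 8.

f: a_k = 0, 4, 0, -32/3, 0, 128/15, …
Change of var in L_f (x↦r) gives L₀.
Integrate: L := L₀·Dx.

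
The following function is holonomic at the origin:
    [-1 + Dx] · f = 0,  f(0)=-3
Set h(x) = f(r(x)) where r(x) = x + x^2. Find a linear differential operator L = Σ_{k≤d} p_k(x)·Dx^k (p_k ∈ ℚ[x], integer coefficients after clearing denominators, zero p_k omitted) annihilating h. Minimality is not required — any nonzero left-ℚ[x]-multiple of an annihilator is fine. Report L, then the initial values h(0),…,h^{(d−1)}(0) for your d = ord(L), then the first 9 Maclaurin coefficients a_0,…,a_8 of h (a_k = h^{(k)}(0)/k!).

f: a_k = -3, -3, -3/2, -1/2, -1/8, -1/40, -1/240, -1/1680, -1/13440, …
L₀ from L_f via x↦r, Dx↦r'^{-1}Dx.
L = (-1 - 2·x) + Dx  (order 1).
h: a_k = -3, -3, -9/2, -7/2, -25/8, -81/40, -331/240, -1303/1680, -1979/4480, …
ICs: h(0) = -3.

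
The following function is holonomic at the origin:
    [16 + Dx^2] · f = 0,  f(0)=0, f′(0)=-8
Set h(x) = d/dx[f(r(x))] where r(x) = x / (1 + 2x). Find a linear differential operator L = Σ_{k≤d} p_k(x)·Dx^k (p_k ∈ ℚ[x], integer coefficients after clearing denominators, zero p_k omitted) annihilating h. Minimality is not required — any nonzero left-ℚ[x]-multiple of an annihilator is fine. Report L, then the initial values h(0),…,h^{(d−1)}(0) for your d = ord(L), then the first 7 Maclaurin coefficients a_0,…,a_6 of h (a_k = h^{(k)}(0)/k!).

L = (40 + 96·x + 96·x^2) + (12 + 72·x + 144·x^2 + 96·x^3)·Dx + (1 + 8·x + 24·x^2 + 32·x^3 + 16·x^4)·Dx^2  (order 2).
h: a_k = -8, 32, -32, -256, 5504/3, -7680, 1131008/45, …
ICs: h(0) = -8, h′(0) = 32.

f: a_k = 0, -8, 0, 64/3, 0, -256/15, 0, …
f∘r: x↦r, Dx↦Dx/r' in L_f ⇒ L₀.
h=h₀': d/dx-closure on L₀ ⇒ L.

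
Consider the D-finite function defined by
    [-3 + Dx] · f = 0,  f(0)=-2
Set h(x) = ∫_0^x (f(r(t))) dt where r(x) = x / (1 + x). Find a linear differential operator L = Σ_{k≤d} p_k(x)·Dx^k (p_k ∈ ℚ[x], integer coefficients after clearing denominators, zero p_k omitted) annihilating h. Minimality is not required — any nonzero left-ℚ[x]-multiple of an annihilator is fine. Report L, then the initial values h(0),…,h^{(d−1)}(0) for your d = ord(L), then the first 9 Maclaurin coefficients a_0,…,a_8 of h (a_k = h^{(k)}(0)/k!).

f: a_k = -2, -6, -9, -9, -27/4, -81/20, -81/40, -243/280, -729/2240, …
f∘r: x↦r, Dx↦Dx/r' in L_f ⇒ L₀.
h=∫h₀ ⇒ L = L₀·Dx.
L = -3·Dx + (1 + 2·x + x^2)·Dx^2  (order 2).
h: a_k = 0, -2, -3, -1, 3/4, -3/20, -7/40, 69/280, -411/2240, …
ICs: h(0) = 0, h′(0) = -2.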